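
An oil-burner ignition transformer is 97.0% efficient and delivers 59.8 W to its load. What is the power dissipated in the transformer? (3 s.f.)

P_loss ≈ 1.85 W

P_in = P_out/η = 59.8/0.970 = 61.6495 W.
P_loss = P_in − P_out = 61.6495 − 59.8 = 1.85 W.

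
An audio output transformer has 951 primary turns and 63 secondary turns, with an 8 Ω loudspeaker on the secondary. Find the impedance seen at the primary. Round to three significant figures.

Z_p = (N_p/N_s)² × Z_s = (951/63)² × 8 = 1820 Ω.

Z_p ≈ 1820 Ω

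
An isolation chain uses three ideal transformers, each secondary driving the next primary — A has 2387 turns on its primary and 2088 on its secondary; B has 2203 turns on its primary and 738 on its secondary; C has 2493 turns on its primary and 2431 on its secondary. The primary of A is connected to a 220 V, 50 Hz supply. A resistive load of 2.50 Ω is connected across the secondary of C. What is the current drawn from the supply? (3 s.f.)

After A: V = 220.00 × 2088/2387 = 192.44 V.
After B: V = 192.44 × 738/2203 = 64.468 V.
After C: V = 64.468 × 2431/2493 = 62.864 V.
I_load = 62.864/2.50 = 25.146 A, so P_out = 62.864 × 25.146 = 1580.8 W.
All ideal ⇒ P_in = P_out, so I_supply = 1580.8/220 = 7.19 A.

I_supply ≈ 7.19 A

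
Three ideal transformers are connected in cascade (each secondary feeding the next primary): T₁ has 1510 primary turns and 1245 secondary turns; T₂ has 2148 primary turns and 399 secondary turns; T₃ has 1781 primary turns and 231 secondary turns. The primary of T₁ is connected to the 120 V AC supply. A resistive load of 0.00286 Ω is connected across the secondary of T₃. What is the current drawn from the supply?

After T₁: V = 120.00 × 1245/1510 = 98.940 V.
After T₂: V = 98.940 × 399/2148 = 18.379 V.
After T₃: V = 18.379 × 231/1781 = 2.3837 V.
I_load = 2.3837/0.00286 = 833.48 A, so P_out = 2.3837 × 833.48 = 1986.8 W.
All ideal ⇒ P_in = P_out, so I_supply = 1986.8/120 = 16.6 A.

I_supply ≈ 16.6 A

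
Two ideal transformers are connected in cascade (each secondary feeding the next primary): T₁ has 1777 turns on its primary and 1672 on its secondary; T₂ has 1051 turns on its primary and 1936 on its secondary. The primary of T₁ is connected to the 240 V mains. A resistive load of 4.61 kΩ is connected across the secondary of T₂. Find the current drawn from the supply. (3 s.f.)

I_supply ≈ 0.156 A

Secondary of T₁: V = 240.00 × 1672/1777 = 225.82 V.
Secondary of T₂: V = 225.82 × 1936/1051 = 415.97 V.
I_load = 415.97/4610 = 0.090232 A, so P_out = 415.97 × 0.090232 = 37.534 W.
All ideal ⇒ P_in = P_out, so I_supply = 37.534/240 = 0.156 A.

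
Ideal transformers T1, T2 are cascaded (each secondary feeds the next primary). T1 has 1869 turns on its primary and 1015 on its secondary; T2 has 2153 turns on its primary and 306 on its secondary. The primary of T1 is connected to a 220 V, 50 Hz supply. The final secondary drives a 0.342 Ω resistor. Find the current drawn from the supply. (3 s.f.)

I_supply ≈ 3.83 A

Secondary of T1: V = 220.00 × 1015/1869 = 119.48 V.
Secondary of T2: V = 119.48 × 306/2153 = 16.981 V.
I_load = 16.981/0.342 = 49.651 A, so P_out = 16.981 × 49.651 = 843.12 W.
All ideal ⇒ P_in = P_out, so I_supply = 843.12/220 = 3.83 A.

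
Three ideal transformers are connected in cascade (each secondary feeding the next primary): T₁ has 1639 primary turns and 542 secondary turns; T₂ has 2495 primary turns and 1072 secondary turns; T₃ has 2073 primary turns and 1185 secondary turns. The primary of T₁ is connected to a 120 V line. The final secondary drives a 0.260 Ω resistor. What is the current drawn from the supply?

I_supply ≈ 3.04 A

Secondary of T₁: V = 120.00 × 542/1639 = 39.683 V.
Secondary of T₂: V = 39.683 × 1072/2495 = 17.050 V.
Secondary of T₃: V = 17.050 × 1185/2073 = 9.7464 V.
I_load = 9.7464/0.260 = 37.486 A, so P_out = 9.7464 × 37.486 = 365.36 W.
All ideal ⇒ P_in = P_out, so I_supply = 365.36/120 = 3.04 A.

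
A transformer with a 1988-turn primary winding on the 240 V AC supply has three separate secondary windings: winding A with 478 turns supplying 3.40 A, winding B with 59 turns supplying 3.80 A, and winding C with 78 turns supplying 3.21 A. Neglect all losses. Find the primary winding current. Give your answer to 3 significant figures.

V_A = 240 × 478/1988 = 57.706 V; V_B = 240 × 59/1988 = 7.1227 V; V_C = 240 × 78/1988 = 9.4165 V.
P_out = V_A I_A + V_B I_B + V_C I_C = 57.706×3.40 + 7.1227×3.80 + 9.4165×3.21 = 196.20 + 27.066 + 30.227 = 253.49 W.
Ideal ⇒ P_in = P_out, so I_p = P_out/V_p = 253.49/240 = 1.06 A.

I_p ≈ 1.06 A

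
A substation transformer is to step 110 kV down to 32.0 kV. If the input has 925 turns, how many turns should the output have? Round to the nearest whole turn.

N_out = 269 turns

N_out/N_in = V_out/V_in, so N_out = 925 × 32000/110000 = 269.1 ≈ 269 turns.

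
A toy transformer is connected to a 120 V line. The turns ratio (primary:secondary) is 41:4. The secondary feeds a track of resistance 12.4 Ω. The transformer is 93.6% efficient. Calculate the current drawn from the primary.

V_s = 120 × 4/41 = 11.707 V.
I_s = V_s/R = 11.707/12.4 = 0.94414 A.
P_out = V_s I_s = 11.707 × 0.94414 = 11.053 W.
P_in = P_out/η = 11.053/0.936 = 11.809 W.
I_p = P_in/V_p = 11.809/120 = 0.0984 A.

I_p ≈ 0.0984 A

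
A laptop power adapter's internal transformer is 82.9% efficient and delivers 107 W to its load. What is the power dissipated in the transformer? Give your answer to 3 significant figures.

P_in = P_out/η = 107/0.829 = 129.071 W.
P_loss = P_in − P_out = 129.071 − 107 = 22.1 W.

P_loss ≈ 22.1 W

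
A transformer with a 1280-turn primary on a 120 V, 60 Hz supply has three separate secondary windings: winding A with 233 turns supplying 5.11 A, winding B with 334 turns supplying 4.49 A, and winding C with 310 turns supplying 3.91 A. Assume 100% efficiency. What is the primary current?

I_p ≈ 3.05 A

V_A = 120 × 233/1280 = 21.844 V; V_B = 120 × 334/1280 = 31.312 V; V_C = 120 × 310/1280 = 29.062 V.
P_out = V_A I_A + V_B I_B + V_C I_C = 21.844×5.11 + 31.312×4.49 + 29.062×3.91 = 111.62 + 140.59 + 113.63 = 365.85 W.
Ideal ⇒ P_in = P_out, so I_p = P_out/V_p = 365.85/120 = 3.05 A.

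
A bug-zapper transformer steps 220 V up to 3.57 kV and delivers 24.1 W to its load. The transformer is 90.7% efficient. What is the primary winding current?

P_in = P_out/η = 24.1/0.907 = 26.571 W.
I_p = P_in/V_p = 26.571/220 = 0.121 A.

I_p ≈ 0.121 A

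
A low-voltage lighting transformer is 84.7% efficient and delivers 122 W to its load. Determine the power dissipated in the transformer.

P_loss ≈ 22.0 W

P_in = P_out/η = 122/0.847 = 144.038 W.
P_loss = P_in − P_out = 144.038 − 122 = 22.0 W.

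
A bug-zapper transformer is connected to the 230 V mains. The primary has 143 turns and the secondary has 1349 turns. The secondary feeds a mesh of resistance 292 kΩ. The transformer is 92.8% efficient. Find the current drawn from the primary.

V_s = 230 × 1349/143 = 2169.7 V.
I_s = V_s/R = 2169.7/292000 = 0.0074305 A.
P_out = V_s I_s = 2169.7 × 0.0074305 = 16.122 W.
P_in = P_out/η = 16.122/0.928 = 17.373 W.
I_p = P_in/V_p = 17.373/230 = 0.0755 A.

I_p ≈ 0.0755 A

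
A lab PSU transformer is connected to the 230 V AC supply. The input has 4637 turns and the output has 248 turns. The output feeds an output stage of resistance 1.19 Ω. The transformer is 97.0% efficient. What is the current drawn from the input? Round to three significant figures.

I_in ≈ 0.570 A

V_out = 230 × 248/4637 = 12.301 V.
I_out = V_out/R = 12.301/1.19 = 10.337 A.
P_out = V_out I_out = 12.301 × 10.337 = 127.16 W.
P_in = P_out/η = 127.16/0.970 = 131.09 W.
I_in = P_in/V_in = 131.09/230 = 0.570 A.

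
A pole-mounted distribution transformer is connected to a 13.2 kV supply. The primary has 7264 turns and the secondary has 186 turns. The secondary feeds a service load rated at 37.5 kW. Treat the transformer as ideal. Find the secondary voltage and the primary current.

V_s = V_p × N_s/N_p = 13200 × 186/7264 = 338.00 V.
I_s = P/V_s = 37500/338.00 = 110.95 A.
I_p = I_s × N_s/N_p = 110.95 × 186/7264 = 2.84 A.

V_s ≈ 338 V, I_p ≈ 2.84 A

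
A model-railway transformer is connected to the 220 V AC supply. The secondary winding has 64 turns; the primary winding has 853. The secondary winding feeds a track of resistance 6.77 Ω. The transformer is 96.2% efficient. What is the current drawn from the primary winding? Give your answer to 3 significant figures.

V_s = 220 × 64/853 = 16.506 V.
I_s = V_s/R = 16.506/6.77 = 2.4382 A.
P_out = V_s I_s = 16.506 × 2.4382 = 40.246 W.
P_in = P_out/η = 40.246/0.962 = 41.835 W.
I_p = P_in/V_p = 41.835/220 = 0.190 A.

I_p ≈ 0.190 A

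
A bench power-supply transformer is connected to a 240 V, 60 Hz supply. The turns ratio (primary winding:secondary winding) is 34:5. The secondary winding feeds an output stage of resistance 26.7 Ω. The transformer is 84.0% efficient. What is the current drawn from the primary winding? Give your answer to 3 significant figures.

V_s = 240 × 5/34 = 35.294 V.
I_s = V_s/R = 35.294/26.7 = 1.3219 A.
P_out = V_s I_s = 35.294 × 1.3219 = 46.654 W.
P_in = P_out/η = 46.654/0.840 = 55.541 W.
I_p = P_in/V_p = 55.541/240 = 0.231 A.

I_p ≈ 0.231 A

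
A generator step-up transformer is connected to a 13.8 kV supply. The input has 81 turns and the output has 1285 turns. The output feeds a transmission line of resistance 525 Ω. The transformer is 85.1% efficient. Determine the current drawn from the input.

I_in ≈ 7770 A

V_out = 13800 × 1285/81 = 218930 V.
I_out = V_out/R = 218930/525 = 417.00 A.
P_out = V_out I_out = 218930 × 417.00 = 9.1292×10^7 W.
P_in = P_out/η = 9.1292×10^7/0.851 = 1.0728×10^8 W.
I_in = P_in/V_in = 1.0728×10^8/13800 = 7770 A.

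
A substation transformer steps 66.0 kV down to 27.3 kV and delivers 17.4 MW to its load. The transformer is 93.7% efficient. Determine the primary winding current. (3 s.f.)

I_p ≈ 281 A

P_in = P_out/η = 1.74×10^7/0.937 = 1.8570×10^7 W.
I_p = P_in/V_p = 1.8570×10^7/66000 = 281 A.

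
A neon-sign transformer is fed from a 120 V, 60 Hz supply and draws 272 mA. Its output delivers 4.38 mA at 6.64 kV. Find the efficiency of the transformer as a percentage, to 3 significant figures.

η ≈ 89.1%

P_in = 120 × 0.272 = 32.6400 W.
P_out = 6640 × 0.00438 = 29.0832 W.
η = P_out/P_in = 29.0832/32.6400 = 0.891.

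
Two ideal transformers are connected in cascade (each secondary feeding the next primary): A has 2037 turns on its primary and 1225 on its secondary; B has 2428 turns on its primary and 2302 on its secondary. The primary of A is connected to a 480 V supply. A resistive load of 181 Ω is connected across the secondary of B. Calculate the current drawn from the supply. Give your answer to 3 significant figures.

I_supply ≈ 0.862 A

After A: V = 480.00 × 1225/2037 = 288.66 V.
After B: V = 288.66 × 2302/2428 = 273.68 V.
I_load = 273.68/181 = 1.5120 A, so P_out = 273.68 × 1.5120 = 413.82 W.
All ideal ⇒ P_in = P_out, so I_supply = 413.82/480 = 0.862 A.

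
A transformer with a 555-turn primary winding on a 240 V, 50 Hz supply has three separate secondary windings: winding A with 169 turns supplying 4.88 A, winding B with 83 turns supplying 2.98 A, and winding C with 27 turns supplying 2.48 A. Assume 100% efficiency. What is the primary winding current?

I_p ≈ 2.05 A

V_A = 240 × 169/555 = 73.081 V; V_B = 240 × 83/555 = 35.892 V; V_C = 240 × 27/555 = 11.676 V.
P_out = V_A I_A + V_B I_B + V_C I_C = 73.081×4.88 + 35.892×2.98 + 11.676×2.48 = 356.64 + 106.96 + 28.956 = 492.55 W.
Ideal ⇒ P_in = P_out, so I_p = P_out/V_p = 492.55/240 = 2.05 A.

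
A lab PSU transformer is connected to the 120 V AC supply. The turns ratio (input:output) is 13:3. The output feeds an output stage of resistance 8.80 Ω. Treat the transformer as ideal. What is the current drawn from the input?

I_in ≈ 0.726 A

V_out = V_in × N_out/N_in = 120 × 3/13 = 27.692 V.
I_out = V_out/R = 27.692/8.80 = 3.1469 A.
For an ideal transformer I_in N_in = I_out N_out, so I_in = 3.1469 × 3/13 = 0.726 A.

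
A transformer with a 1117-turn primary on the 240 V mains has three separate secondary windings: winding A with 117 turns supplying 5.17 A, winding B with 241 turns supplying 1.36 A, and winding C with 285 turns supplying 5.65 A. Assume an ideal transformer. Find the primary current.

I_p ≈ 2.28 A

V_A = 240 × 117/1117 = 25.139 V; V_B = 240 × 241/1117 = 51.782 V; V_C = 240 × 285/1117 = 61.235 V.
P_out = V_A I_A + V_B I_B + V_C I_C = 25.139×5.17 + 51.782×1.36 + 61.235×5.65 = 129.97 + 70.423 + 345.98 = 546.37 W.
Ideal ⇒ P_in = P_out, so I_p = P_out/V_p = 546.37/240 = 2.28 A.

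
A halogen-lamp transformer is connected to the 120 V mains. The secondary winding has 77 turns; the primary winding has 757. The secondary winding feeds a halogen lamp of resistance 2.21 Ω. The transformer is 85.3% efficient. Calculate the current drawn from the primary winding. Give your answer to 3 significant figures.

I_p ≈ 0.659 A

V_s = 120 × 77/757 = 12.206 V.
I_s = V_s/R = 12.206/2.21 = 5.5231 A.
P_out = V_s I_s = 12.206 × 5.5231 = 67.416 W.
P_in = P_out/η = 67.416/0.853 = 79.033 W.
I_p = P_in/V_p = 79.033/120 = 0.659 A.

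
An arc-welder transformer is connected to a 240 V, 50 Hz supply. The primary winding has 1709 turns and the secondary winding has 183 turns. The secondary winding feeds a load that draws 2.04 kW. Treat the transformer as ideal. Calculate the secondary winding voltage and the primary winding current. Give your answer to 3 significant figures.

V_s ≈ 25.7 V, I_p ≈ 8.50 A

V_s = V_p × N_s/N_p = 240 × 183/1709 = 25.699 V.
I_s = P/V_s = 2040/25.699 = 79.380 A.
I_p = I_s × N_s/N_p = 79.380 × 183/1709 = 8.50 A.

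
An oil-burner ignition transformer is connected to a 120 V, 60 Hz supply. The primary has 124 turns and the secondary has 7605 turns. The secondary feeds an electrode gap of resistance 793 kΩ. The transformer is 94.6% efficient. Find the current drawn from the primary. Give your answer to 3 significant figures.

I_p ≈ 0.602 A

V_s = 120 × 7605/124 = 7359.7 V.
I_s = V_s/R = 7359.7/793000 = 0.0092808 A.
P_out = V_s I_s = 7359.7 × 0.0092808 = 68.304 W.
P_in = P_out/η = 68.304/0.946 = 72.203 W.
I_p = P_in/V_p = 72.203/120 = 0.602 A.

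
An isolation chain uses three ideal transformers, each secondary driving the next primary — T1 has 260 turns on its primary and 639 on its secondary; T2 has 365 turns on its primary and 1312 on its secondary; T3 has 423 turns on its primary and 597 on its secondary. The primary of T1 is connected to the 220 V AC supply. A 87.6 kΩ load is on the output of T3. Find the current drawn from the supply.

I_supply ≈ 0.390 A

Secondary of T1: V = 220.00 × 639/260 = 540.69 V.
Secondary of T2: V = 540.69 × 1312/365 = 1943.5 V.
Secondary of T3: V = 1943.5 × 597/423 = 2743.0 V.
I_load = 2743.0/87600 = 0.031313 A, so P_out = 2743.0 × 0.031313 = 85.891 W.
All ideal ⇒ P_in = P_out, so I_supply = 85.891/220 = 0.390 A.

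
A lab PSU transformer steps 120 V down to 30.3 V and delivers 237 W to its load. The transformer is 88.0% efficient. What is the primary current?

I_p ≈ 2.24 A

P_in = P_out/η = 237/0.880 = 269.32 W.
I_p = P_in/V_p = 269.32/120 = 2.24 A.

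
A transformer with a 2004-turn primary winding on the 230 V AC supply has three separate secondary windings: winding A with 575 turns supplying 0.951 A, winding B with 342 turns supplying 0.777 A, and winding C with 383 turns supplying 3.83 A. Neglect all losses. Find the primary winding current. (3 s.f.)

V_A = 230 × 575/2004 = 65.993 V; V_B = 230 × 342/2004 = 39.251 V; V_C = 230 × 383/2004 = 43.957 V.
P_out = V_A I_A + V_B I_B + V_C I_C = 65.993×0.951 + 39.251×0.777 + 43.957×3.83 = 62.759 + 30.498 + 168.36 = 261.61 W.
Ideal ⇒ P_in = P_out, so I_p = P_out/V_p = 261.61/230 = 1.14 A.

I_p ≈ 1.14 A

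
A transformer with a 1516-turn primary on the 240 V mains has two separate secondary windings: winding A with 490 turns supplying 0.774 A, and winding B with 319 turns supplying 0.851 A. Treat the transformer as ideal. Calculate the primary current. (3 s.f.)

I_p ≈ 0.429 A

V_A = 240 × 490/1516 = 77.573 V; V_B = 240 × 319/1516 = 50.501 V.
P_out = V_A I_A + V_B I_B = 77.573×0.774 + 50.501×0.851 = 60.041 + 42.977 = 103.02 W.
Ideal ⇒ P_in = P_out, so I_p = P_out/V_p = 103.02/240 = 0.429 A.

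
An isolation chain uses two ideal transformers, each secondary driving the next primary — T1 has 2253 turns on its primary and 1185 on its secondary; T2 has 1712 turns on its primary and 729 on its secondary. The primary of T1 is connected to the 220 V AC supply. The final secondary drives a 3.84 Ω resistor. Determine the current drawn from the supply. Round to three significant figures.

I_supply ≈ 2.87 A

After T1: V = 220.00 × 1185/2253 = 115.71 V.
After T2: V = 115.71 × 729/1712 = 49.272 V.
I_load = 49.272/3.84 = 12.831 A, so P_out = 49.272 × 12.831 = 632.23 W.
All ideal ⇒ P_in = P_out, so I_supply = 632.23/220 = 2.87 A.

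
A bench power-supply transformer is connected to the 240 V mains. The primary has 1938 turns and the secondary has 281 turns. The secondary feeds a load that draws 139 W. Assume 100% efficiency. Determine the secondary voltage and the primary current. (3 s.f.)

V_s ≈ 34.8 V, I_p ≈ 0.579 A

V_s = V_p × N_s/N_p = 240 × 281/1938 = 34.799 V.
I_s = P/V_s = 139/34.799 = 3.9944 A.
I_p = I_s × N_s/N_p = 3.9944 × 281/1938 = 0.579 A.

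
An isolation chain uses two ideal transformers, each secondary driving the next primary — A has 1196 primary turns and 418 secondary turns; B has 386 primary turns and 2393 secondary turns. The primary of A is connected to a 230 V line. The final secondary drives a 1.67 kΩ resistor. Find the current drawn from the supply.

I_supply ≈ 0.647 A

Secondary of A: V = 230.00 × 418/1196 = 80.385 V.
Secondary of B: V = 80.385 × 2393/386 = 498.34 V.
I_load = 498.34/1670 = 0.29841 A, so P_out = 498.34 × 0.29841 = 148.71 W.
All ideal ⇒ P_in = P_out, so I_supply = 148.71/230 = 0.647 A.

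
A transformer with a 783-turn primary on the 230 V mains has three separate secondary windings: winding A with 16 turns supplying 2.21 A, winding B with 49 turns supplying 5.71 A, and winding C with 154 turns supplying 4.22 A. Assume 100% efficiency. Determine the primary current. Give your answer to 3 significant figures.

V_A = 230 × 16/783 = 4.6999 V; V_B = 230 × 49/783 = 14.393 V; V_C = 230 × 154/783 = 45.236 V.
P_out = V_A I_A + V_B I_B + V_C I_C = 4.6999×2.21 + 14.393×5.71 + 45.236×4.22 = 10.387 + 82.186 + 190.90 = 283.47 W.
Ideal ⇒ P_in = P_out, so I_p = P_out/V_p = 283.47/230 = 1.23 A.

I_p ≈ 1.23 A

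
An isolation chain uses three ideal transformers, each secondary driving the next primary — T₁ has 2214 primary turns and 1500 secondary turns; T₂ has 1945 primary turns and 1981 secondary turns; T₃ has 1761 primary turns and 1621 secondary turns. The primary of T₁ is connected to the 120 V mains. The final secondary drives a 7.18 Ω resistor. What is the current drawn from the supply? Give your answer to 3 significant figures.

I_supply ≈ 6.74 A

Secondary of T₁: V = 120.00 × 1500/2214 = 81.301 V.
Secondary of T₂: V = 81.301 × 1981/1945 = 82.806 V.
Secondary of T₃: V = 82.806 × 1621/1761 = 76.223 V.
I_load = 76.223/7.18 = 10.616 A, so P_out = 76.223 × 10.616 = 809.17 W.
All ideal ⇒ P_in = P_out, so I_supply = 809.17/120 = 6.74 A.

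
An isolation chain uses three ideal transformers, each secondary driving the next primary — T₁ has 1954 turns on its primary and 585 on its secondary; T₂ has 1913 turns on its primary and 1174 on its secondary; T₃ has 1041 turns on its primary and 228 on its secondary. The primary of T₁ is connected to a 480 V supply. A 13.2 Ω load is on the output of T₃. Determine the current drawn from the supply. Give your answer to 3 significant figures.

I_supply ≈ 0.0589 A

Secondary of T₁: V = 480.00 × 585/1954 = 143.71 V.
Secondary of T₂: V = 143.71 × 1174/1913 = 88.191 V.
Secondary of T₃: V = 88.191 × 228/1041 = 19.316 V.
I_load = 19.316/13.2 = 1.4633 A, so P_out = 19.316 × 1.4633 = 28.265 W.
All ideal ⇒ P_in = P_out, so I_supply = 28.265/480 = 0.0589 A.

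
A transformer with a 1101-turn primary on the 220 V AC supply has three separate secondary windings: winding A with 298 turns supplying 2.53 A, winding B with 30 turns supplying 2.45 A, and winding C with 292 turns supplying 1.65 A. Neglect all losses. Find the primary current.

V_A = 220 × 298/1101 = 59.546 V; V_B = 220 × 30/1101 = 5.9946 V; V_C = 220 × 292/1101 = 58.347 V.
P_out = V_A I_A + V_B I_B + V_C I_C = 59.546×2.53 + 5.9946×2.45 + 58.347×1.65 = 150.65 + 14.687 + 96.272 = 261.61 W.
Ideal ⇒ P_in = P_out, so I_p = P_out/V_p = 261.61/220 = 1.19 A.

I_p ≈ 1.19 A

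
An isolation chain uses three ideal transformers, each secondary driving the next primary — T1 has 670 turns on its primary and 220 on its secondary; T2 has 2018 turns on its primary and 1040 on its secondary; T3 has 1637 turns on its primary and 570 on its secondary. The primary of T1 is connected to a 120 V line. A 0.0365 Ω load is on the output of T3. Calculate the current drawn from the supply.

Secondary of T1: V = 120.00 × 220/670 = 39.403 V.
Secondary of T2: V = 39.403 × 1040/2018 = 20.307 V.
Secondary of T3: V = 20.307 × 570/1637 = 7.0708 V.
I_load = 7.0708/0.0365 = 193.72 A, so P_out = 7.0708 × 193.72 = 1369.8 W.
All ideal ⇒ P_in = P_out, so I_supply = 1369.8/120 = 11.4 A.

I_supply ≈ 11.4 A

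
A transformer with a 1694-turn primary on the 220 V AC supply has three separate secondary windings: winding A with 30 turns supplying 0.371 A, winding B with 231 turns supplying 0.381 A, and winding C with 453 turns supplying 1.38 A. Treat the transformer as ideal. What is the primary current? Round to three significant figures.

I_p ≈ 0.428 A

V_A = 220 × 30/1694 = 3.8961 V; V_B = 220 × 231/1694 = 30.000 V; V_C = 220 × 453/1694 = 58.831 V.
P_out = V_A I_A + V_B I_B + V_C I_C = 3.8961×0.371 + 30.000×0.381 + 58.831×1.38 = 1.4455 + 11.430 + 81.187 = 94.062 W.
Ideal ⇒ P_in = P_out, so I_p = P_out/V_p = 94.062/220 = 0.428 A.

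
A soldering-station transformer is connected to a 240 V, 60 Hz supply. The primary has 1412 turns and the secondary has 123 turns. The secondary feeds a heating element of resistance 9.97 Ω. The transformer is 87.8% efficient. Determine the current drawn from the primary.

I_p ≈ 0.208 A

V_s = 240 × 123/1412 = 20.907 V.
I_s = V_s/R = 20.907/9.97 = 2.0969 A.
P_out = V_s I_s = 20.907 × 2.0969 = 43.840 W.
P_in = P_out/η = 43.840/0.878 = 49.931 W.
I_p = P_in/V_p = 49.931/240 = 0.208 A.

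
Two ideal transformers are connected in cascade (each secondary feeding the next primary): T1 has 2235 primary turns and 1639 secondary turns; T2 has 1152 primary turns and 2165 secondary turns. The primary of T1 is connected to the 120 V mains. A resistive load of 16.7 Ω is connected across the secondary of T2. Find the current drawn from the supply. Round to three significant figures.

Secondary of T1: V = 120.00 × 1639/2235 = 88.000 V.
Secondary of T2: V = 88.000 × 2165/1152 = 165.38 V.
I_load = 165.38/16.7 = 9.9031 A, so P_out = 165.38 × 9.9031 = 1637.8 W.
All ideal ⇒ P_in = P_out, so I_supply = 1637.8/120 = 13.6 A.

I_supply ≈ 13.6 A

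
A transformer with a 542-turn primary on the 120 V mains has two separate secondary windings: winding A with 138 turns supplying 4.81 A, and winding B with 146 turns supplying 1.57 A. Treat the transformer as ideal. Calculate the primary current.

V_A = 120 × 138/542 = 30.554 V; V_B = 120 × 146/542 = 32.325 V.
P_out = V_A I_A + V_B I_B = 30.554×4.81 + 32.325×1.57 = 146.96 + 50.750 = 197.71 W.
Ideal ⇒ P_in = P_out, so I_p = P_out/V_p = 197.71/120 = 1.65 A.

I_p ≈ 1.65 A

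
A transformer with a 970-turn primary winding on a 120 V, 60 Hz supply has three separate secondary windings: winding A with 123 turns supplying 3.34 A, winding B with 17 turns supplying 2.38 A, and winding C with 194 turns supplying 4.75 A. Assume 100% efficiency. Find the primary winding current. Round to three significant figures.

V_A = 120 × 123/970 = 15.216 V; V_B = 120 × 17/970 = 2.1031 V; V_C = 120 × 194/970 = 24.000 V.
P_out = V_A I_A + V_B I_B + V_C I_C = 15.216×3.34 + 2.1031×2.38 + 24.000×4.75 = 50.823 + 5.0054 + 114.00 = 169.83 W.
Ideal ⇒ P_in = P_out, so I_p = P_out/V_p = 169.83/120 = 1.42 A.

I_p ≈ 1.42 A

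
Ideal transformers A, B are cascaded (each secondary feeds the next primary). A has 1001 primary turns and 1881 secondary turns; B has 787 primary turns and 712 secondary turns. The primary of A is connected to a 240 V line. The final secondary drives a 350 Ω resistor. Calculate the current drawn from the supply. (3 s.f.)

I_supply ≈ 1.98 A

Secondary of A: V = 240.00 × 1881/1001 = 450.99 V.
Secondary of B: V = 450.99 × 712/787 = 408.01 V.
I_load = 408.01/350 = 1.1657 A, so P_out = 408.01 × 1.1657 = 475.64 W.
All ideal ⇒ P_in = P_out, so I_supply = 475.64/240 = 1.98 A.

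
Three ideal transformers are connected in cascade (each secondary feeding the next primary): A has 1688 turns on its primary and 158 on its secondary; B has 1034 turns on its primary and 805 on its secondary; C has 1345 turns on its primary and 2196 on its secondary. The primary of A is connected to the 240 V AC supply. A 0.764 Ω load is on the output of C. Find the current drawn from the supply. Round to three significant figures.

I_supply ≈ 4.45 A

After A: V = 240.00 × 158/1688 = 22.464 V.
After B: V = 22.464 × 805/1034 = 17.489 V.
After C: V = 17.489 × 2196/1345 = 28.555 V.
I_load = 28.555/0.764 = 37.376 A, so P_out = 28.555 × 37.376 = 1067.3 W.
All ideal ⇒ P_in = P_out, so I_supply = 1067.3/240 = 4.45 A.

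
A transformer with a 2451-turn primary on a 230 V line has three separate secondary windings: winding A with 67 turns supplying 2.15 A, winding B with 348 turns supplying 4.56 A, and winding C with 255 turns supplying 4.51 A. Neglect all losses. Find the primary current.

V_A = 230 × 67/2451 = 6.2872 V; V_B = 230 × 348/2451 = 32.656 V; V_C = 230 × 255/2451 = 23.929 V.
P_out = V_A I_A + V_B I_B + V_C I_C = 6.2872×2.15 + 32.656×4.56 + 23.929×4.51 = 13.518 + 148.91 + 107.92 = 270.35 W.
Ideal ⇒ P_in = P_out, so I_p = P_out/V_p = 270.35/230 = 1.18 A.

I_p ≈ 1.18 A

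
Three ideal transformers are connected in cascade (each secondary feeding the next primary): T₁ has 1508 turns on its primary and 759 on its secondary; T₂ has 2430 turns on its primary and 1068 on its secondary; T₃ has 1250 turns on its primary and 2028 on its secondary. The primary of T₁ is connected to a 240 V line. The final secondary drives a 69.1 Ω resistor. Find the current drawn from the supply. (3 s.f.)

I_supply ≈ 0.447 A

After T₁: V = 240.00 × 759/1508 = 120.80 V.
After T₂: V = 120.80 × 1068/2430 = 53.090 V.
After T₃: V = 53.090 × 2028/1250 = 86.134 V.
I_load = 86.134/69.1 = 1.2465 A, so P_out = 86.134 × 1.2465 = 107.37 W.
All ideal ⇒ P_in = P_out, so I_supply = 107.37/240 = 0.447 A.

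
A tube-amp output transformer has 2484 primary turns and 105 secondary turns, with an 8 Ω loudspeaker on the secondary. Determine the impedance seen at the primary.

Z_p = (N_p/N_s)² × Z_s = (2484/105)² × 8 = 4480 Ω.

Z_p ≈ 4480 Ω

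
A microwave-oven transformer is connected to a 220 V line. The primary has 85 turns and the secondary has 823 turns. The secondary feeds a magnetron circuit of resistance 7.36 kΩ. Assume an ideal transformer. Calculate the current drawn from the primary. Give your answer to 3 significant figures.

I_p ≈ 2.80 A

V_s = V_p × N_s/N_p = 220 × 823/85 = 2130.1 V.
I_s = V_s/R = 2130.1/7360 = 0.28942 A.
For an ideal transformer I_p N_p = I_s N_s, so I_p = 0.28942 × 823/85 = 2.80 A.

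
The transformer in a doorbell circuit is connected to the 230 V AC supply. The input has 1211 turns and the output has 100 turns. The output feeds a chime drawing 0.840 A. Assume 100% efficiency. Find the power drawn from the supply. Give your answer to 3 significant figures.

P ≈ 16.0 W

I_in = I_out × N_out/N_in = 0.840 × 100/1211 = 0.069364 A.
P = V_in I_in = 230 × 0.069364 = 16.0 W.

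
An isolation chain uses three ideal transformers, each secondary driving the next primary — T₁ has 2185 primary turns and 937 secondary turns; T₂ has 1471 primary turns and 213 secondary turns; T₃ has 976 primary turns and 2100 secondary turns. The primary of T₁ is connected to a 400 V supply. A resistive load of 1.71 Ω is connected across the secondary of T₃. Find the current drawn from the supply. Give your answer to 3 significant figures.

Secondary of T₁: V = 400.00 × 937/2185 = 171.53 V.
Secondary of T₂: V = 171.53 × 213/1471 = 24.838 V.
Secondary of T₃: V = 24.838 × 2100/976 = 53.442 V.
I_load = 53.442/1.71 = 31.253 A, so P_out = 53.442 × 31.253 = 1670.2 W.
All ideal ⇒ P_in = P_out, so I_supply = 1670.2/400 = 4.18 A.

I_supply ≈ 4.18 A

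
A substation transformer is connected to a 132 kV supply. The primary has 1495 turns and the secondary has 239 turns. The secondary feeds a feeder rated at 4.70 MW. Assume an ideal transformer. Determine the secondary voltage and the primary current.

V_s ≈ 21100 V, I_p ≈ 35.6 A

V_s = V_p × N_s/N_p = 132000 × 239/1495 = 21102 V.
I_s = P/V_s = 4.70×10^6/21102 = 222.72 A.
I_p = I_s × N_s/N_p = 222.72 × 239/1495 = 35.6 A.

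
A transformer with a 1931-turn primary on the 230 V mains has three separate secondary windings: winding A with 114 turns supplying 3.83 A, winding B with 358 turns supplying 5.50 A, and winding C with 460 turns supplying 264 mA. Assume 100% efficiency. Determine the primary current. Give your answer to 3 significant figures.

V_A = 230 × 114/1931 = 13.578 V; V_B = 230 × 358/1931 = 42.641 V; V_C = 230 × 460/1931 = 54.790 V.
P_out = V_A I_A + V_B I_B + V_C I_C = 13.578×3.83 + 42.641×5.50 + 54.790×0.264 = 52.005 + 234.53 + 14.465 = 301.00 W.
Ideal ⇒ P_in = P_out, so I_p = P_out/V_p = 301.00/230 = 1.31 A.

I_p ≈ 1.31 A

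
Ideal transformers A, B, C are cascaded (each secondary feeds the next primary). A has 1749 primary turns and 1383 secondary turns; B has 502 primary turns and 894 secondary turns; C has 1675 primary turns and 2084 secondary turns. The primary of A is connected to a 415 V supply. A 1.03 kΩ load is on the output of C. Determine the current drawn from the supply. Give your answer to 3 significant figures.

After A: V = 415.00 × 1383/1749 = 328.16 V.
After B: V = 328.16 × 894/502 = 584.41 V.
After C: V = 584.41 × 2084/1675 = 727.11 V.
I_load = 727.11/1030 = 0.70593 A, so P_out = 727.11 × 0.70593 = 513.28 W.
All ideal ⇒ P_in = P_out, so I_supply = 513.28/415 = 1.24 A.

I_supply ≈ 1.24 A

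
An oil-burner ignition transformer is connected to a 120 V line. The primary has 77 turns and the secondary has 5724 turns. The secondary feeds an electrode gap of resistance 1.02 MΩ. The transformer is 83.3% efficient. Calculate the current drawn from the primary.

V_s = 120 × 5724/77 = 8920.5 V.
I_s = V_s/R = 8920.5/(1.02×10^6) = 0.0087456 A.
P_out = V_s I_s = 8920.5 × 0.0087456 = 78.015 W.
P_in = P_out/η = 78.015/0.833 = 93.656 W.
I_p = P_in/V_p = 93.656/120 = 0.780 A.

I_p ≈ 0.780 A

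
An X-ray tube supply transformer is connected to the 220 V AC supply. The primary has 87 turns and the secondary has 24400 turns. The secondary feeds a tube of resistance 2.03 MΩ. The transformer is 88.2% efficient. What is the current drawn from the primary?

V_s = 220 × 24400/87 = 61701 V.
I_s = V_s/R = 61701/(2.03×10^6) = 0.030395 A.
P_out = V_s I_s = 61701 × 0.030395 = 1875.4 W.
P_in = P_out/η = 1875.4/0.882 = 2126.3 W.
I_p = P_in/V_p = 2126.3/220 = 9.66 A.

I_p ≈ 9.66 A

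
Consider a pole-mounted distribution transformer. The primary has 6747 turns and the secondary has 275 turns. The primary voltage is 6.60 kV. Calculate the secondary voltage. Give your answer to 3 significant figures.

V_s/V_p = N_s/N_p, so V_s = 6600 × 275/6747 = 269 V.

V_s ≈ 269 V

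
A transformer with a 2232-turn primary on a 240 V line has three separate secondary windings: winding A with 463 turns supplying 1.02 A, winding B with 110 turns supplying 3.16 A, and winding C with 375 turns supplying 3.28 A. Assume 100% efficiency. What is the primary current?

V_A = 240 × 463/2232 = 49.785 V; V_B = 240 × 110/2232 = 11.828 V; V_C = 240 × 375/2232 = 40.323 V.
P_out = V_A I_A + V_B I_B + V_C I_C = 49.785×1.02 + 11.828×3.16 + 40.323×3.28 = 50.781 + 37.376 + 132.26 = 220.42 W.
Ideal ⇒ P_in = P_out, so I_p = P_out/V_p = 220.42/240 = 0.918 A.

I_p ≈ 0.918 A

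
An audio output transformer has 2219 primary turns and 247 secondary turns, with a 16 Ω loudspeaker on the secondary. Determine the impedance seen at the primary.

Z_p = (N_p/N_s)² × Z_s = (2219/247)² × 16 = 1290 Ω.

Z_p ≈ 1290 Ω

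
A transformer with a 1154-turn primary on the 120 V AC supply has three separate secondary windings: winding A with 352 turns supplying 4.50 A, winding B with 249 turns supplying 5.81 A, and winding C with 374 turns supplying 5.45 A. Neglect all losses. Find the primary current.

I_p ≈ 4.39 A

V_A = 120 × 352/1154 = 36.603 V; V_B = 120 × 249/1154 = 25.893 V; V_C = 120 × 374/1154 = 38.891 V.
P_out = V_A I_A + V_B I_B + V_C I_C = 36.603×4.50 + 25.893×5.81 + 38.891×5.45 = 164.71 + 150.44 + 211.95 = 527.10 W.
Ideal ⇒ P_in = P_out, so I_p = P_out/V_p = 527.10/120 = 4.39 A.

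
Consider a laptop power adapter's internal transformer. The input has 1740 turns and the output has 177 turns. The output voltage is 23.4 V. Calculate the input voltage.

V_in/V_out = N_in/N_out, so V_in = 23.4 × 1740/177 = 230 V.

V_in ≈ 230 V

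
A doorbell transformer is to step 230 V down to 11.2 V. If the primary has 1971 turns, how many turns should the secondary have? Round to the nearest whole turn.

N_s = 96 turns

N_s/N_p = V_s/V_p, so N_s = 1971 × 11.2/230 = 96.0 ≈ 96 turns.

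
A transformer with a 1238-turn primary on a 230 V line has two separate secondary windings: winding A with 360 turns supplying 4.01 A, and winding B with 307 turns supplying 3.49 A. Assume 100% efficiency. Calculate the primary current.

V_A = 230 × 360/1238 = 66.882 V; V_B = 230 × 307/1238 = 57.036 V.
P_out = V_A I_A + V_B I_B = 66.882×4.01 + 57.036×3.49 = 268.20 + 199.05 = 467.25 W.
Ideal ⇒ P_in = P_out, so I_p = P_out/V_p = 467.25/230 = 2.03 A.

I_p ≈ 2.03 A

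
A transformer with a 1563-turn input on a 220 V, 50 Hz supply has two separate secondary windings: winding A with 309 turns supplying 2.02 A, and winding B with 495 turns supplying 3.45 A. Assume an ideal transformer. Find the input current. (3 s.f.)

I_in ≈ 1.49 A

V_A = 220 × 309/1563 = 43.493 V; V_B = 220 × 495/1563 = 69.674 V.
P_out = V_A I_A + V_B I_B = 43.493×2.02 + 69.674×3.45 = 87.856 + 240.37 = 328.23 W.
Ideal ⇒ P_in = P_out, so I_in = P_out/V_in = 328.23/220 = 1.49 A.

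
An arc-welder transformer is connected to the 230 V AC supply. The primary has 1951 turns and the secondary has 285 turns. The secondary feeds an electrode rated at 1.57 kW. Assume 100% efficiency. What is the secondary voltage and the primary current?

V_s ≈ 33.6 V, I_p ≈ 6.83 A

V_s = V_p × N_s/N_p = 230 × 285/1951 = 33.598 V.
I_s = P/V_s = 1570/33.598 = 46.729 A.
I_p = I_s × N_s/N_p = 46.729 × 285/1951 = 6.83 A.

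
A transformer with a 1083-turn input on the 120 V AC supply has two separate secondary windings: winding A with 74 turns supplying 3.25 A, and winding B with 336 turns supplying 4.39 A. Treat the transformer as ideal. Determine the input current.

V_A = 120 × 74/1083 = 8.1994 V; V_B = 120 × 336/1083 = 37.230 V.
P_out = V_A I_A + V_B I_B = 8.1994×3.25 + 37.230×4.39 = 26.648 + 163.44 = 190.09 W.
Ideal ⇒ P_in = P_out, so I_in = P_out/V_in = 190.09/120 = 1.58 A.

I_in ≈ 1.58 A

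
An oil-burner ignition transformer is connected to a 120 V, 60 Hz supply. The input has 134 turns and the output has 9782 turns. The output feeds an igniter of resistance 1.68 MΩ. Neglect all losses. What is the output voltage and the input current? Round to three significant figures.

V_out ≈ 8760 V, I_in ≈ 0.381 A

V_out = V_in × N_out/N_in = 120 × 9782/134 = 8760.0 V.
I_out = V_out/R = 8760.0/(1.68×10^6) = 0.0052143 A.
I_in = I_out × N_out/N_in = 0.0052143 × 9782/134 = 0.381 A.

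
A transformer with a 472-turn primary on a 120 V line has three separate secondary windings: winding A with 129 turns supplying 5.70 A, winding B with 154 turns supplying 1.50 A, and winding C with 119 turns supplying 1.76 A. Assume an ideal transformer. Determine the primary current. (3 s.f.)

V_A = 120 × 129/472 = 32.797 V; V_B = 120 × 154/472 = 39.153 V; V_C = 120 × 119/472 = 30.254 V.
P_out = V_A I_A + V_B I_B + V_C I_C = 32.797×5.70 + 39.153×1.50 + 30.254×1.76 = 186.94 + 58.729 + 53.247 = 298.92 W.
Ideal ⇒ P_in = P_out, so I_p = P_out/V_p = 298.92/120 = 2.49 A.

I_p ≈ 2.49 A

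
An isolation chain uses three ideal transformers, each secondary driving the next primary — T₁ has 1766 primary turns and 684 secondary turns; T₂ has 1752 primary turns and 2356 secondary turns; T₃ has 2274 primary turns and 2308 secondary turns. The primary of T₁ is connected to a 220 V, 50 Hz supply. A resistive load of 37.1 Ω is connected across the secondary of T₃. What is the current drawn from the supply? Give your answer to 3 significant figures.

Secondary of T₁: V = 220.00 × 684/1766 = 85.210 V.
Secondary of T₂: V = 85.210 × 2356/1752 = 114.59 V.
Secondary of T₃: V = 114.59 × 2308/2274 = 116.30 V.
I_load = 116.30/37.1 = 3.1347 A, so P_out = 116.30 × 3.1347 = 364.57 W.
All ideal ⇒ P_in = P_out, so I_supply = 364.57/220 = 1.66 A.

I_supply ≈ 1.66 A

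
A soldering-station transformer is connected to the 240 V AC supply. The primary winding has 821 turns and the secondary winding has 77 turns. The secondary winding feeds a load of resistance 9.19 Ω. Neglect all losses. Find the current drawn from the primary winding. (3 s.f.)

V_s = V_p × N_s/N_p = 240 × 77/821 = 22.509 V.
I_s = V_s/R = 22.509/9.19 = 2.4493 A.
For an ideal transformer I_p N_p = I_s N_s, so I_p = 2.4493 × 77/821 = 0.230 A.

I_p ≈ 0.230 A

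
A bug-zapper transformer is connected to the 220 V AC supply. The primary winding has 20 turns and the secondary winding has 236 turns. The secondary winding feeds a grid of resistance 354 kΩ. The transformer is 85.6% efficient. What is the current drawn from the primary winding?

V_s = 220 × 236/20 = 2596.0 V.
I_s = V_s/R = 2596.0/354000 = 0.0073333 A.
P_out = V_s I_s = 2596.0 × 0.0073333 = 19.037 W.
P_in = P_out/η = 19.037/0.856 = 22.240 W.
I_p = P_in/V_p = 22.240/220 = 0.101 A.

I_p ≈ 0.101 A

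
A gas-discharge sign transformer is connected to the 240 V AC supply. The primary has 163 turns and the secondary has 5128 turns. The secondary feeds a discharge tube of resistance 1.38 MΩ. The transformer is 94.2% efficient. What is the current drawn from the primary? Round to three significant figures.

I_p ≈ 0.183 A

V_s = 240 × 5128/163 = 7550.4 V.
I_s = V_s/R = 7550.4/(1.38×10^6) = 0.0054713 A.
P_out = V_s I_s = 7550.4 × 0.0054713 = 41.311 W.
P_in = P_out/η = 41.311/0.942 = 43.854 W.
I_p = P_in/V_p = 43.854/240 = 0.183 A.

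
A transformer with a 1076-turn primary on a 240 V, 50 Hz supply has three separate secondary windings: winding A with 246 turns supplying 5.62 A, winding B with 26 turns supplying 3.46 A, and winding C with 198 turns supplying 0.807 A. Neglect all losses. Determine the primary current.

I_p ≈ 1.52 A

V_A = 240 × 246/1076 = 54.870 V; V_B = 240 × 26/1076 = 5.7993 V; V_C = 240 × 198/1076 = 44.164 V.
P_out = V_A I_A + V_B I_B + V_C I_C = 54.870×5.62 + 5.7993×3.46 + 44.164×0.807 = 308.37 + 20.065 + 35.640 = 364.07 W.
Ideal ⇒ P_in = P_out, so I_p = P_out/V_p = 364.07/240 = 1.52 A.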